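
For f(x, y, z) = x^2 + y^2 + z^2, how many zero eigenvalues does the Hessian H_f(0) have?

The Hessian at 0 is [[2, 0, 0], [0, 2, 0], [0, 0, 2]] of rank 3; hence corank 0.

0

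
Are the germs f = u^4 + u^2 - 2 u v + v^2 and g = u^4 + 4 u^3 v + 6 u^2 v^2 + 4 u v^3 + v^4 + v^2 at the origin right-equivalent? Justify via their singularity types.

Yes.

The Hessian of f at 0 has rank 1. Corank 1: A-series; mu = 3 gives A_3. The Hessian of g at 0 has rank 1. Corank 1: A-series; mu = 3 gives A_3. Both have type A_3, hence right-equivalent.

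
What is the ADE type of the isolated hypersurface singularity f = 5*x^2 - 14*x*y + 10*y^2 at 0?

The Hessian of f at 0 is [[10, -14], [-14, 20]] with rank 2, so corank 0. A Groebner basis of the Jacobian ideal J(f) in C{x,y} is {x, y}; counting standard monomials gives mu = 1. Corank 0: nondegenerate Morse point, so A_1.

A_{1}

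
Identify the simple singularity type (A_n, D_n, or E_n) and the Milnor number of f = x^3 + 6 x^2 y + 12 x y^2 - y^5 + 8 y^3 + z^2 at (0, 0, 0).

Type E_8, Milnor number mu = 8.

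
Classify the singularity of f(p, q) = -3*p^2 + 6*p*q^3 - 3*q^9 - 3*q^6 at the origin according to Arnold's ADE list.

A_8

The Hessian of f at 0 is [[-6, 0], [0, 0]] with rank 1, so corank 1. A Groebner basis of the Jacobian ideal J(f) in C{p,q} is {p^2*q^2, p^3, -p + q^3}; counting standard monomials gives mu = 8. Corank 1: A-series; mu = 8 gives A_8.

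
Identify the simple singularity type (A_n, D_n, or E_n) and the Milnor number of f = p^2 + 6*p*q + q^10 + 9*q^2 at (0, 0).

Type A9, Milnor number mu = 9.

The Hessian of f at 0 has rank 1. Corank 1: A-series; mu = 9 gives A_9.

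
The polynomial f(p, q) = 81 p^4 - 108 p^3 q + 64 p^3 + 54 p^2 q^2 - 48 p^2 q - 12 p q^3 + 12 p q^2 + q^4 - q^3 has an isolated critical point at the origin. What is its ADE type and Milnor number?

The Hessian of f at 0 has rank 0. Corank 2; j^3 = (4*p - q)^3 is a perfect cube, so E-series; the 4-jet and mu = 6 give E_6.

Type E6, Milnor number mu = 6.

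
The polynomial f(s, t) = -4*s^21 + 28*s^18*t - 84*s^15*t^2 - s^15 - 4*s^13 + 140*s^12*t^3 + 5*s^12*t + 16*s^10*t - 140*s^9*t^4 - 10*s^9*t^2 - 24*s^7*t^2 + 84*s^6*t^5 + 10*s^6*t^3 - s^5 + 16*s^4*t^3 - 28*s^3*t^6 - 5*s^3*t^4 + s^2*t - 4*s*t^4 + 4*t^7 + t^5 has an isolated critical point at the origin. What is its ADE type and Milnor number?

Type D_{6}, Milnor number mu = 6.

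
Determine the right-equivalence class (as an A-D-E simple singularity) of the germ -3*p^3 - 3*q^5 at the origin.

E_8

The Hessian of f at 0 has rank 0. Corank 2; j^3 = -3*p^3 is a perfect cube, so E-series; the 5-jet and mu = 8 give E_8.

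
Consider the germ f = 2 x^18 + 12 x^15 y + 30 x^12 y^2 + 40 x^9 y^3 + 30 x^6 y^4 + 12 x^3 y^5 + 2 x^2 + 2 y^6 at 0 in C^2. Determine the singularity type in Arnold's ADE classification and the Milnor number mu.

The Hessian of f at 0 has rank 1. Corank 1: A-series; mu = 5 gives A_5.

Type A_5, Milnor number mu = 5.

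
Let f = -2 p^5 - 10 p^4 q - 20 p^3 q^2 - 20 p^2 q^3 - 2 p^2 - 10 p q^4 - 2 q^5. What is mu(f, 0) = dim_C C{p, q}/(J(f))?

The Hessian of f at 0 has rank 1. Corank 1: A-series; mu = 4 gives A_4.

4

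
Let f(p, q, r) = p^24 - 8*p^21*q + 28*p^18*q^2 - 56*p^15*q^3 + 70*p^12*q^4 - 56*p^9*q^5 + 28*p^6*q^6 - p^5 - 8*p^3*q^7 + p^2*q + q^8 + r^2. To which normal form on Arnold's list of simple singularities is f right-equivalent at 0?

D_9

The Hessian of f at 0 has rank 1. Corank 2; j^3 = p^2*q has shape L^2 M (L != M), so D-series; mu = 9 gives D_9.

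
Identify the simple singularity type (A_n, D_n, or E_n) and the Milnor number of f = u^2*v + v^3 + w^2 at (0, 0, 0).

Type D_{4}, Milnor number mu = 4.

The Hessian of f at 0 is [[0, 0, 0], [0, 0, 0], [0, 0, 2]] with rank 1, so corank 2. A Groebner basis of the Jacobian ideal J(f) in C{u,v,w} is {v^3, u^2 + 3*v^2, u*v, w}; counting standard monomials gives mu = 4. Corank 2; j^3 = v*(u^2 + v^2) splits into three distinct lines over C (the quadratic factor has nonzero discriminant), so D_4.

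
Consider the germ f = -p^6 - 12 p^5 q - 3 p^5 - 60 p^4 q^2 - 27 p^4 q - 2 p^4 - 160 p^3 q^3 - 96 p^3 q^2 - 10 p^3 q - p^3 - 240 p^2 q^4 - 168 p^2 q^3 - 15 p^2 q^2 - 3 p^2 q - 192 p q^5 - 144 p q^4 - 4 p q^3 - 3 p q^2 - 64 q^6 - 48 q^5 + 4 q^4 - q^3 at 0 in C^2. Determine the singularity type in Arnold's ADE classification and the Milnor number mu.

Type E6, Milnor number mu = 6.

The Hessian of f at 0 is [[0, 0], [0, 0]] with rank 0, so corank 2. A Groebner basis of the Jacobian ideal J(f) in C{p,q} is {p^3 + 3*p^2 + 6*p*q + 3*q^2, p^2*q - 5*p^2/2 - 5*p*q - 5*q^2/2, 2*p^2 + p*q^2 + 4*p*q + 2*q^2, -3*p^2/2 - 3*p*q + q^3 - 3*q^2/2}; counting standard monomials gives mu = 6. Corank 2; j^3 = -(p + q)^3 is a perfect cube, so E-series; the 4-jet and mu = 6 give E_6.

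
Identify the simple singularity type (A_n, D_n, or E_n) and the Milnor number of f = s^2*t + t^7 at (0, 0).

Type D_8, Milnor number mu = 8.

The Hessian of f at 0 has rank 0. Corank 2; j^3 = s^2*t has shape L^2 M (L != M), so D-series; mu = 8 gives D_8.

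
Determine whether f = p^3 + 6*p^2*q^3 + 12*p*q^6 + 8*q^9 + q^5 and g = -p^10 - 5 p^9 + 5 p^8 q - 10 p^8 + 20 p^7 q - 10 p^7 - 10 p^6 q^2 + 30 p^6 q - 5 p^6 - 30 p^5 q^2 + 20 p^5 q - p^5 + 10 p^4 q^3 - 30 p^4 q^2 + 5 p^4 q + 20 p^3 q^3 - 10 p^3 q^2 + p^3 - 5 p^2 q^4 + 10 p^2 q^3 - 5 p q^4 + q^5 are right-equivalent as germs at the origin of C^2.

Yes.

The Hessian of f at 0 has rank 0. Corank 2; j^3 = p^3 is a perfect cube, so E-series; the 5-jet and mu = 8 give E_8. The Hessian of g at 0 has rank 0. Corank 2; j^3 = p^3 is a perfect cube, so E-series; the 5-jet and mu = 8 give E_8. Both have type E_8, hence right-equivalent.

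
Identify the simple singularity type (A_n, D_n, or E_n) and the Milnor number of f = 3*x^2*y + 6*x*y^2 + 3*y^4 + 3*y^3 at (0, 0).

Type D_5, Milnor number mu = 5.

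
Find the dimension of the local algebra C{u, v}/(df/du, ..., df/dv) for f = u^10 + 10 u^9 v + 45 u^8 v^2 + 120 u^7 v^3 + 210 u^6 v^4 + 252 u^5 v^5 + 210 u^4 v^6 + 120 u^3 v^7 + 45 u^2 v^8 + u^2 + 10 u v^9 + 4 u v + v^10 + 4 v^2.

9

The Hessian of f at 0 is [[2, 4], [4, 8]] with rank 1, so corank 1. A Groebner basis of the Jacobian ideal J(f) in C{u,v} is {v^9, u + 2*v}; counting standard monomials gives mu = 9. Corank 1: A-series; mu = 9 gives A_9.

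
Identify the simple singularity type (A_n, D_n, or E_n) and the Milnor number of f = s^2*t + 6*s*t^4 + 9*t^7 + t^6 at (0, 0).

The Hessian of f at 0 is [[0, 0], [0, 0]] with rank 0, so corank 2. A Groebner basis of the Jacobian ideal J(f) in C{s,t} is {s*t/3 + t^4, s^3, s^2*t, -s^2/2 + s*t^2}; counting standard monomials gives mu = 7. Corank 2; j^3 = s^2*t has shape L^2 M (L != M), so D-series; mu = 7 gives D_7.

Type D_7, Milnor number mu = 7.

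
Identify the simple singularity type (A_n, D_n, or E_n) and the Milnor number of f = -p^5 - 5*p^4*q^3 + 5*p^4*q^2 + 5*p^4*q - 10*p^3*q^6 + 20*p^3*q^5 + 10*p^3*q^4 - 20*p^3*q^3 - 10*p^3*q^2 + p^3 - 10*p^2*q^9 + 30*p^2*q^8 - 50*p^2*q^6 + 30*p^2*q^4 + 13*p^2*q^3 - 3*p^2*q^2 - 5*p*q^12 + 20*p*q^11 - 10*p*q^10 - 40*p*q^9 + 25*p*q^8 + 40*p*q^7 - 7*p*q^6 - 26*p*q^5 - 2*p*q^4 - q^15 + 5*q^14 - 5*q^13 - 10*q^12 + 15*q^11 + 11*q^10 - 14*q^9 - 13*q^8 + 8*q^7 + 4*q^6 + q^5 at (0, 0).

The Hessian of f at 0 has rank 0. Corank 2; j^3 = p^3 is a perfect cube, so E-series; the 5-jet and mu = 8 give E_8.

Type E_8, Milnor number mu = 8.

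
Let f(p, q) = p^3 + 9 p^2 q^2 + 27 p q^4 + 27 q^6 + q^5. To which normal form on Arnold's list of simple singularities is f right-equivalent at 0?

The Hessian of f at 0 is [[0, 0], [0, 0]] with rank 0, so corank 2. A Groebner basis of the Jacobian ideal J(f) in C{p,q} is {q^4, p^3, p^2/6 + p*q^2}; counting standard monomials gives mu = 8. Corank 2; j^3 = p^3 is a perfect cube, so E-series; the 5-jet and mu = 8 give E_8.

E_8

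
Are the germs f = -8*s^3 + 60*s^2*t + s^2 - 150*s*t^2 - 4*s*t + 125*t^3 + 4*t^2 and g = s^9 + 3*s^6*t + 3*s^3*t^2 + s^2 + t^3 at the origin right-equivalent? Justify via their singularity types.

Yes.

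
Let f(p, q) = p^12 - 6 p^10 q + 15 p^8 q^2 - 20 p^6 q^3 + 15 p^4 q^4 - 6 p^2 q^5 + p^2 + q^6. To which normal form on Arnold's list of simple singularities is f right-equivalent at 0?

A_5

The Hessian of f at 0 has rank 1. Corank 1: A-series; mu = 5 gives A_5.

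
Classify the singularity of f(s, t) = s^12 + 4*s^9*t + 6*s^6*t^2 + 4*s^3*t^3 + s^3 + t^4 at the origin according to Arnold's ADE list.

E_6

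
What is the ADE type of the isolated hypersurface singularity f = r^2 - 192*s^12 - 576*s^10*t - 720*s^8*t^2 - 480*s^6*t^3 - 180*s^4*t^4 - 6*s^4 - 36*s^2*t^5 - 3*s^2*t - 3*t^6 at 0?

D7

The Hessian of f at 0 is [[0, 0, 0], [0, 0, 0], [0, 0, 2]] with rank 1, so corank 2. A Groebner basis of the Jacobian ideal J(f) in C{s,t,r} is {s^2/6 + t^5, s^3, s*t, r}; counting standard monomials gives mu = 7. Corank 2; j^3 = -3*s^2*t has shape L^2 M (L != M), so D-series; mu = 7 gives D_7.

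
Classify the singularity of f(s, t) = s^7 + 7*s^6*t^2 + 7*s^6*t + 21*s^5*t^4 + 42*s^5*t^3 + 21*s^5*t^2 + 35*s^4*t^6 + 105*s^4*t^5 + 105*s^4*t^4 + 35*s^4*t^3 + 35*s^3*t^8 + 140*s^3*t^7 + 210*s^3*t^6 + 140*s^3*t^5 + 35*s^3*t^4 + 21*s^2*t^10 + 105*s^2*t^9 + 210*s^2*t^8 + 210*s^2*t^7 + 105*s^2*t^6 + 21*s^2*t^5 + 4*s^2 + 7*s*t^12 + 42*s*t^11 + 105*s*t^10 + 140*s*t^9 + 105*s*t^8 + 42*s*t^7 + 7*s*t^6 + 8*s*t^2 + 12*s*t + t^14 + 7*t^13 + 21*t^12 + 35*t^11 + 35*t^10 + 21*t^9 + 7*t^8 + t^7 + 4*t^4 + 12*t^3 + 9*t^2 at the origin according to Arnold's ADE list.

A_{6}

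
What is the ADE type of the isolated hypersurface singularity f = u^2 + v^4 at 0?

The Hessian of f at 0 has rank 1. Corank 1: A-series; mu = 3 gives A_3.

A_{3}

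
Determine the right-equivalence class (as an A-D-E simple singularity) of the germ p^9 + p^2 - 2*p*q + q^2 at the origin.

The Hessian of f at 0 is [[2, -2], [-2, 2]] with rank 1, so corank 1. A Groebner basis of the Jacobian ideal J(f) in C{p,q} is {q^8, p - q}; counting standard monomials gives mu = 8. Corank 1: A-series; mu = 8 gives A_8.

A_8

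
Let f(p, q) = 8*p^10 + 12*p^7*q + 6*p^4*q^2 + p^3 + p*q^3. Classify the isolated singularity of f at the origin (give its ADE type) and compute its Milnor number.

Type E_{7}, Milnor number mu = 7.

The Hessian of f at 0 is [[0, 0], [0, 0]] with rank 0, so corank 2. A Groebner basis of the Jacobian ideal J(f) in C{p,q} is {p^3, p*q^2, 3*p^2 + q^3}; counting standard monomials gives mu = 7. Corank 2; j^3 = p^3 is a perfect cube, so E-series; the 4-jet and mu = 7 give E_7.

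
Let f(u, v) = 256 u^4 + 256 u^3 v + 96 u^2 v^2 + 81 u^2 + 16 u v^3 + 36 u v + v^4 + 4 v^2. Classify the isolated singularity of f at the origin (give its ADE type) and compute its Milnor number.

Type A_3, Milnor number mu = 3.

The Hessian of f at 0 is [[162, 36], [36, 8]] with rank 1, so corank 1. A Groebner basis of the Jacobian ideal J(f) in C{u,v} is {v^3, u + 2*v/9}; counting standard monomials gives mu = 3. Corank 1: A-series; mu = 3 gives A_3.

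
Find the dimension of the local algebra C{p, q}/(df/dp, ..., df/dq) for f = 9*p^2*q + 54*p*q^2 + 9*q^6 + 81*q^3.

7

The Hessian of f at 0 has rank 0. Corank 2; j^3 = 9*q*(p + 3*q)^2 has shape L^2 M (L != M), so D-series; mu = 7 gives D_7.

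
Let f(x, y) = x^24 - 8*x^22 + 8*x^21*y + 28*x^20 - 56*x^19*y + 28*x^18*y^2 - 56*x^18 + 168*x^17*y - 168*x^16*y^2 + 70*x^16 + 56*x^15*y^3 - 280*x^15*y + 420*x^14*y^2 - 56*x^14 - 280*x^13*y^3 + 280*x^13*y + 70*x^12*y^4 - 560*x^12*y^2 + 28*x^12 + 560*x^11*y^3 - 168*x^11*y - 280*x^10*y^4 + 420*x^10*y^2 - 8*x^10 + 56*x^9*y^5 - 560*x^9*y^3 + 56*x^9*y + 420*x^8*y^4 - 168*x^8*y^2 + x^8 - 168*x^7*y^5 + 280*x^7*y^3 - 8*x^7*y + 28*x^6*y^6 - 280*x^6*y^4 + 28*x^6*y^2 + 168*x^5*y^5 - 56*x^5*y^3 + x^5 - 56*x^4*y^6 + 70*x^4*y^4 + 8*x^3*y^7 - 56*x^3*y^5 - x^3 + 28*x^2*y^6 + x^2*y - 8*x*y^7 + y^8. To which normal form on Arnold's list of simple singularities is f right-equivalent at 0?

D_9

The Hessian of f at 0 has rank 0. Corank 2; j^3 = -x^2*(x - y) has shape L^2 M (L != M), so D-series; mu = 9 gives D_9.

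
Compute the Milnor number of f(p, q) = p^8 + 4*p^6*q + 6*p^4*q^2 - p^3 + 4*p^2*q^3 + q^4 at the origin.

6

The Hessian of f at 0 has rank 0. Corank 2; j^3 = -p^3 is a perfect cube, so E-series; the 4-jet and mu = 6 give E_6.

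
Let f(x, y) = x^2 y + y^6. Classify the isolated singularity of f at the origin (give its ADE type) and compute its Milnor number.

Type D_{7}, Milnor number mu = 7.

The Hessian of f at 0 has rank 0. Corank 2; j^3 = x^2*y has shape L^2 M (L != M), so D-series; mu = 7 gives D_7.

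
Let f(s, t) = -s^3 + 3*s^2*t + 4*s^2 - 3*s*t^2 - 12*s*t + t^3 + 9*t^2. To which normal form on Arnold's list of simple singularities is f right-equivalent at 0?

The Hessian of f at 0 has rank 1. Corank 1: A-series; mu = 2 gives A_2.

A_2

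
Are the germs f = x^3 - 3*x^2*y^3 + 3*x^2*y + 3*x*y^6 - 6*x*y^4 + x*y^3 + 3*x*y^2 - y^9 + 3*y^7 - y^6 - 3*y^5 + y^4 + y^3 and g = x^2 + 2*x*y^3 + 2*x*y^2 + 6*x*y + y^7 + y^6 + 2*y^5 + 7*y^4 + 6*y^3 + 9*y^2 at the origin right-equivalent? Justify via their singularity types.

No.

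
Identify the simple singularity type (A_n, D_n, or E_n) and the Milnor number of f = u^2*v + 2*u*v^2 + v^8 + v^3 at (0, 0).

Type D_9, Milnor number mu = 9.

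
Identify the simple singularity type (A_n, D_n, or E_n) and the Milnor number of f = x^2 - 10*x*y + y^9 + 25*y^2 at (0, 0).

Type A_8, Milnor number mu = 8.

The Hessian of f at 0 is [[2, -10], [-10, 50]] with rank 1, so corank 1. A Groebner basis of the Jacobian ideal J(f) in C{x,y} is {y^8, x - 5*y}; counting standard monomials gives mu = 8. Corank 1: A-series; mu = 8 gives A_8.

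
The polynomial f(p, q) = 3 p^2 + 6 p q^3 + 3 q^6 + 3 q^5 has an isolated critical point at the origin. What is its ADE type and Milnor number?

Type A_4, Milnor number mu = 4.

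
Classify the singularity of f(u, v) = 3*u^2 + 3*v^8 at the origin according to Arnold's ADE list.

A_{7}

The Hessian of f at 0 is [[6, 0], [0, 0]] with rank 1, so corank 1. A Groebner basis of the Jacobian ideal J(f) in C{u,v} is {v^7, u}; counting standard monomials gives mu = 7. Corank 1: A-series; mu = 7 gives A_7.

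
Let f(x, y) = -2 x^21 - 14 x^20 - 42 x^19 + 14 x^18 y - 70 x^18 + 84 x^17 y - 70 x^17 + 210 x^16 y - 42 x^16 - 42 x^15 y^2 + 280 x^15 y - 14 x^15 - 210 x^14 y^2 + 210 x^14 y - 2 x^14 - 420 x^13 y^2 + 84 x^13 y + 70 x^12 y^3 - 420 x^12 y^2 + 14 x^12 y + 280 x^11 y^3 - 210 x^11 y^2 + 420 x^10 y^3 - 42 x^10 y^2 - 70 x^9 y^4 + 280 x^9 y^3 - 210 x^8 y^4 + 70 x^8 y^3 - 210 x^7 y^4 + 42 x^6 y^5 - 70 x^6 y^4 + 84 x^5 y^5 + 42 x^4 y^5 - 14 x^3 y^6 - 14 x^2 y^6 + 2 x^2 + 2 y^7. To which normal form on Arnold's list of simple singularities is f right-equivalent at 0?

A_6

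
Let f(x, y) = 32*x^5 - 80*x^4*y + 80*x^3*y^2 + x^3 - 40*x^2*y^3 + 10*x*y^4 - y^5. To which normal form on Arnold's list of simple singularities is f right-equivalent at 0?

E_8

The Hessian of f at 0 has rank 0. Corank 2; j^3 = x^3 is a perfect cube, so E-series; the 5-jet and mu = 8 give E_8.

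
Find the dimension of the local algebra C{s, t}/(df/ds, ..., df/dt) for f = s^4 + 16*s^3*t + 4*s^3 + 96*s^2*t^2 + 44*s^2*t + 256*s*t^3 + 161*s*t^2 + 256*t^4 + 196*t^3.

5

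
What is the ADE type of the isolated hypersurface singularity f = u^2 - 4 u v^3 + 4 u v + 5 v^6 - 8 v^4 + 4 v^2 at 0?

A5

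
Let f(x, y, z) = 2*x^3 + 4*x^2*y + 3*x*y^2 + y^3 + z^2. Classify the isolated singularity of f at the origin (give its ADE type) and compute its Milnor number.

The Hessian of f at 0 is [[0, 0, 0], [0, 0, 0], [0, 0, 2]] with rank 1, so corank 2. A Groebner basis of the Jacobian ideal J(f) in C{x,y,z} is {y^3, x^2 - 3*y^2/2, x*y + 3*y^2/2, z}; counting standard monomials gives mu = 4. Corank 2; j^3 = (x + y)*(2*x^2 + 2*x*y + y^2) splits into three distinct lines over C (the quadratic factor has nonzero discriminant), so D_4.

Type D4, Milnor number mu = 4.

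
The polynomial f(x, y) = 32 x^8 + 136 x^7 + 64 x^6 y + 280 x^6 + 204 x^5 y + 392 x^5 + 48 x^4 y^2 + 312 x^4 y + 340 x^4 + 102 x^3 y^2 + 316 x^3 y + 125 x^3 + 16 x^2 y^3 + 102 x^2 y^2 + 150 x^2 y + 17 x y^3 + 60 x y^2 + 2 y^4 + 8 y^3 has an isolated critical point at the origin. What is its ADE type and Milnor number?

Type E_{7}, Milnor number mu = 7.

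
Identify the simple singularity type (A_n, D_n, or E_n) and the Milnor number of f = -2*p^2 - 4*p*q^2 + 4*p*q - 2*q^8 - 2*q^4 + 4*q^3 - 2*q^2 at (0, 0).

Type A_7, Milnor number mu = 7.

The Hessian of f at 0 has rank 1. Corank 1: A-series; mu = 7 gives A_7.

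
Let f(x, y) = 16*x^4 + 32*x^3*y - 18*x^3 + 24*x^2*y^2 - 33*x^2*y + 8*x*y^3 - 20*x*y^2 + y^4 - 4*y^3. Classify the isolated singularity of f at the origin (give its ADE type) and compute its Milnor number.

Type D_{5}, Milnor number mu = 5.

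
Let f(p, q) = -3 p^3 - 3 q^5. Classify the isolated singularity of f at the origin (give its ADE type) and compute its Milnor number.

Type E_{8}, Milnor number mu = 8.

The Hessian of f at 0 has rank 0. Corank 2; j^3 = -3*p^3 is a perfect cube, so E-series; the 5-jet and mu = 8 give E_8.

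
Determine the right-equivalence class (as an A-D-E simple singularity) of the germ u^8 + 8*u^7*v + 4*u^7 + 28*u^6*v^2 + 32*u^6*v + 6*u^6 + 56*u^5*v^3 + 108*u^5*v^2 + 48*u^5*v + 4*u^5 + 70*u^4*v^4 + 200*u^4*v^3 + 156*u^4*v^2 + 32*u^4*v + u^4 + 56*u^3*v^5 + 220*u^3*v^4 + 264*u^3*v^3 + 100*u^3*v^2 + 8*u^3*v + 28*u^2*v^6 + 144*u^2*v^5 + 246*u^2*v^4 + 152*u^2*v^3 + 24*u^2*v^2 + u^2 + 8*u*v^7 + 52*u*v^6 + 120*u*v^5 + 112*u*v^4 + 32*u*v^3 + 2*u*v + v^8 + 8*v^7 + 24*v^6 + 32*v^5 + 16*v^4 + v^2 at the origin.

The Hessian of f at 0 has rank 1. Corank 1: A-series; mu = 3 gives A_3.

A3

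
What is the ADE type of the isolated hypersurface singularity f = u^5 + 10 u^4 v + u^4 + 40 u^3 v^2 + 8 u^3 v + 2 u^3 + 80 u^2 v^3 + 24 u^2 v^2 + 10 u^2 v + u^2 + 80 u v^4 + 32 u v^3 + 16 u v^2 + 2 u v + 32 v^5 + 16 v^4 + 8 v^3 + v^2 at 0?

A_{4}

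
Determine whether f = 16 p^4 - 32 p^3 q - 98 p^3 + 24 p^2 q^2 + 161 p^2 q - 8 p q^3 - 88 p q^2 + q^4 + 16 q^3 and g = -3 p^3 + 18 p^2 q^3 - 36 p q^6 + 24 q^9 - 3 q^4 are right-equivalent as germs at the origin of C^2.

No.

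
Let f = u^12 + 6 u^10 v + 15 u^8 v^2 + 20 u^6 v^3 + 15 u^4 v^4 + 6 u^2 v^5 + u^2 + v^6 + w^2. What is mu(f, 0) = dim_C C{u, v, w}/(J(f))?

5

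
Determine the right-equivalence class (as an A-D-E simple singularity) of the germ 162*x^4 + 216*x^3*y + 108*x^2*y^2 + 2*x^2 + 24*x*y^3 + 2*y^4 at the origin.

A3

The Hessian of f at 0 has rank 1. Corank 1: A-series; mu = 3 gives A_3.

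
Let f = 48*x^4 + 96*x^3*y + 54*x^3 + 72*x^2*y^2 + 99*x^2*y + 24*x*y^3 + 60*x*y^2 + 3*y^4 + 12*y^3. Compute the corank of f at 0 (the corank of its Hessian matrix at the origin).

Hessian at 0 has rank 0.

2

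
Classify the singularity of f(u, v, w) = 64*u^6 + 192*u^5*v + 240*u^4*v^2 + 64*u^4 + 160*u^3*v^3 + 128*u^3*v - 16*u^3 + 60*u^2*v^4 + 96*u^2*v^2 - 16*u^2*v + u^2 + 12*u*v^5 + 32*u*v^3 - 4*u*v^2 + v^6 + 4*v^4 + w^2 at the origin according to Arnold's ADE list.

The Hessian of f at 0 has rank 2. Corank 1: A-series; mu = 5 gives A_5.

A5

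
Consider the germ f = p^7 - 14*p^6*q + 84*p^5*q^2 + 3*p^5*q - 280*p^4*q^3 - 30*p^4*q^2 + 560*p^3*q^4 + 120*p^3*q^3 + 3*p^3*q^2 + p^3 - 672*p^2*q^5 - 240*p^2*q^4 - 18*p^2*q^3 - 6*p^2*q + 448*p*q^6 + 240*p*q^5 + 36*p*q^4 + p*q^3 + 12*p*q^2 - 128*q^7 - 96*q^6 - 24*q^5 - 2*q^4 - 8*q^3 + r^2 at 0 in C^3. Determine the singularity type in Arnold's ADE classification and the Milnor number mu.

The Hessian of f at 0 has rank 1. Corank 2; j^3 = (p - 2*q)^3 is a perfect cube, so E-series; the 4-jet and mu = 7 give E_7.

Type E_{7}, Milnor number mu = 7.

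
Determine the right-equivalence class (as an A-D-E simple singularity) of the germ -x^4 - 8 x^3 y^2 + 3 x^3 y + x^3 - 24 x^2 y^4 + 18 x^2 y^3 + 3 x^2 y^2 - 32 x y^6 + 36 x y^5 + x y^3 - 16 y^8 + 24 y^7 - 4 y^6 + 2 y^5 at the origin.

E7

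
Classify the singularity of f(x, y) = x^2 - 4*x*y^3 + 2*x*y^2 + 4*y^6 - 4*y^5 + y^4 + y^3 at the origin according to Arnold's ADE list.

A_{2}

The Hessian of f at 0 has rank 1. Corank 1: A-series; mu = 2 gives A_2.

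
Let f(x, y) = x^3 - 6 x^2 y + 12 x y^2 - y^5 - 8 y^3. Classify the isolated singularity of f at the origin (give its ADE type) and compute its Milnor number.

Type E_8, Milnor number mu = 8.

The Hessian of f at 0 has rank 0. Corank 2; j^3 = (x - 2*y)^3 is a perfect cube, so E-series; the 5-jet and mu = 8 give E_8.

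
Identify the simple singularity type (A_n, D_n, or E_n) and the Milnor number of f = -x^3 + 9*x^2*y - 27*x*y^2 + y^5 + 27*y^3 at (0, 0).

The Hessian of f at 0 is [[0, 0], [0, 0]] with rank 0, so corank 2. A Groebner basis of the Jacobian ideal J(f) in C{x,y} is {y^4, x^2 - 6*x*y + 9*y^2}; counting standard monomials gives mu = 8. Corank 2; j^3 = -(x - 3*y)^3 is a perfect cube, so E-series; the 5-jet and mu = 8 give E_8.

Type E_8, Milnor number mu = 8.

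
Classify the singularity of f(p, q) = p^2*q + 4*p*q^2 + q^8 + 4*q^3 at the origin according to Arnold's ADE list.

The Hessian of f at 0 is [[0, 0], [0, 0]] with rank 0, so corank 2. A Groebner basis of the Jacobian ideal J(f) in C{p,q} is {p^2/8 + q^7 - q^2/2, p^3 + 8*q^3, p*q + 2*q^2}; counting standard monomials gives mu = 9. Corank 2; j^3 = q*(p + 2*q)^2 has shape L^2 M (L != M), so D-series; mu = 9 gives D_9.

D9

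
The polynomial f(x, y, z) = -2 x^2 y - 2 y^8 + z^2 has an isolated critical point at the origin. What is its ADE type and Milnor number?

Type D9, Milnor number mu = 9.

The Hessian of f at 0 is [[0, 0, 0], [0, 0, 0], [0, 0, 2]] with rank 1, so corank 2. A Groebner basis of the Jacobian ideal J(f) in C{x,y,z} is {x^2/8 + y^7, x^3, x*y, z}; counting standard monomials gives mu = 9. Corank 2; j^3 = -2*x^2*y has shape L^2 M (L != M), so D-series; mu = 9 gives D_9.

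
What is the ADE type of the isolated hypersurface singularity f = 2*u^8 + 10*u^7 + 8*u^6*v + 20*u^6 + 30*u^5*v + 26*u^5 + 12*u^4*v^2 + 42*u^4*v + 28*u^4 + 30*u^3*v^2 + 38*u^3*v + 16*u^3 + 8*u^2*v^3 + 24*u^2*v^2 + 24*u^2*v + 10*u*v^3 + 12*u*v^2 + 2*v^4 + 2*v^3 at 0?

The Hessian of f at 0 is [[0, 0], [0, 0]] with rank 0, so corank 2. A Groebner basis of the Jacobian ideal J(f) in C{u,v} is {768*u^2/11 + 768*u*v/11 + v^4 + 8*v^3/11 + 192*v^2/11, u^3 - 36*u^2/11 - 36*u*v/11 + v^3/11 - 9*v^2/11, u^2*v + 56*u^2/11 + 56*u*v/11 - 13*v^3/66 + 14*v^2/11, -64*u^2/11 + u*v^2 - 64*u*v/11 + 29*v^3/66 - 16*v^2/11}; counting standard monomials gives mu = 7. Corank 2; j^3 = 2*(2*u + v)^3 is a perfect cube, so E-series; the 4-jet and mu = 7 give E_7.

E7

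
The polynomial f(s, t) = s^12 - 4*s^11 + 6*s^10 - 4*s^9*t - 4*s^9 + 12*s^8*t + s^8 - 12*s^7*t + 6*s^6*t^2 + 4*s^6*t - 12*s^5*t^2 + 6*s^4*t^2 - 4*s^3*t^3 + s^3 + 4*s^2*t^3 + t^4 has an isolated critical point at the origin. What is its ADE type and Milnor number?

Type E_6, Milnor number mu = 6.

The Hessian of f at 0 has rank 0. Corank 2; j^3 = s^3 is a perfect cube, so E-series; the 4-jet and mu = 6 give E_6.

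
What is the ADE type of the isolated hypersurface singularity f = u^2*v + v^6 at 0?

D7

The Hessian of f at 0 is [[0, 0], [0, 0]] with rank 0, so corank 2. A Groebner basis of the Jacobian ideal J(f) in C{u,v} is {u^2/6 + v^5, u^3, u*v}; counting standard monomials gives mu = 7. Corank 2; j^3 = u^2*v has shape L^2 M (L != M), so D-series; mu = 7 gives D_7.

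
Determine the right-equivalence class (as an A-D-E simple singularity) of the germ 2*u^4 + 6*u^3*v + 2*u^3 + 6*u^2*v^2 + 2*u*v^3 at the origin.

The Hessian of f at 0 is [[0, 0], [0, 0]] with rank 0, so corank 2. A Groebner basis of the Jacobian ideal J(f) in C{u,v} is {3*u^2 + v^4 + v^3, u^3, u^2*v - u^2 - v^3/3, 2*u^2 + u*v^2 + 2*v^3/3}; counting standard monomials gives mu = 7. Corank 2; j^3 = 2*u^3 is a perfect cube, so E-series; the 4-jet and mu = 7 give E_7.

E_7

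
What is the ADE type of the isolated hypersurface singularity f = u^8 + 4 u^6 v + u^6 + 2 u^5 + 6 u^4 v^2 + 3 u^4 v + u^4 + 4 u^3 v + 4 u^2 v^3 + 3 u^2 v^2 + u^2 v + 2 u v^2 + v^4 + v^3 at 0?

The Hessian of f at 0 is [[0, 0], [0, 0]] with rank 0, so corank 2. A Groebner basis of the Jacobian ideal J(f) in C{u,v} is {u*v^2 - u*v - v^2, u*v + v^3 + v^2, u^2 - 2*u*v - 3*v^2}; counting standard monomials gives mu = 5. Corank 2; j^3 = v*(u + v)^2 has shape L^2 M (L != M), so D-series; mu = 5 gives D_5.

D_{5}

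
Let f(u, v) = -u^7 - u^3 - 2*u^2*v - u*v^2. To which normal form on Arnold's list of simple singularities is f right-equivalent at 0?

D_8

The Hessian of f at 0 is [[0, 0], [0, 0]] with rank 0, so corank 2. A Groebner basis of the Jacobian ideal J(f) in C{u,v} is {u*v/7 + v^6 + v^2/7, u*v^2 + v^3, u^2 + u*v}; counting standard monomials gives mu = 8. Corank 2; j^3 = -u*(u + v)^2 has shape L^2 M (L != M), so D-series; mu = 8 gives D_8.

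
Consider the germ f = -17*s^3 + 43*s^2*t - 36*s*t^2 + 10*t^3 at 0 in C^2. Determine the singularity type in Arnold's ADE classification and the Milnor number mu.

Type D_4, Milnor number mu = 4.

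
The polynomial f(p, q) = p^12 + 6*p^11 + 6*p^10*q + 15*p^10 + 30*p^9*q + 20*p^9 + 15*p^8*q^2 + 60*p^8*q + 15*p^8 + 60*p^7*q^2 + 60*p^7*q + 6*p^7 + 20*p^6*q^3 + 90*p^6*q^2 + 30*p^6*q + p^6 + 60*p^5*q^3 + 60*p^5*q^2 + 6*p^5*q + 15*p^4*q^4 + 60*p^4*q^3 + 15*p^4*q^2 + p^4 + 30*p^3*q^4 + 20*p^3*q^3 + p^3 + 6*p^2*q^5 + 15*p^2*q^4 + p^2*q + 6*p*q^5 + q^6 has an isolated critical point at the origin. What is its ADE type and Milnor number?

The Hessian of f at 0 has rank 0. Corank 2; j^3 = p^2*(p + q) has shape L^2 M (L != M), so D-series; mu = 7 gives D_7.

Type D7, Milnor number mu = 7.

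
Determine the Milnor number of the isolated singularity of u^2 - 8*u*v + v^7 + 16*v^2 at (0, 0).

6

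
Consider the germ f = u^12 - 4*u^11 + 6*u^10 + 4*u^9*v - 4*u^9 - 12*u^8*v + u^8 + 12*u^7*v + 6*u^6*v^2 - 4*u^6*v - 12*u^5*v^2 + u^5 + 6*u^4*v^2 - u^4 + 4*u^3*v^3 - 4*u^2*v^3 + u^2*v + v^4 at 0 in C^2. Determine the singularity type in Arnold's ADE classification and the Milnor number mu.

Type D_5, Milnor number mu = 5.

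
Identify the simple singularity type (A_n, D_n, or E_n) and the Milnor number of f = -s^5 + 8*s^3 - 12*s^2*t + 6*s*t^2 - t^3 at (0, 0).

The Hessian of f at 0 has rank 0. Corank 2; j^3 = (2*s - t)^3 is a perfect cube, so E-series; the 5-jet and mu = 8 give E_8.

Type E8, Milnor number mu = 8.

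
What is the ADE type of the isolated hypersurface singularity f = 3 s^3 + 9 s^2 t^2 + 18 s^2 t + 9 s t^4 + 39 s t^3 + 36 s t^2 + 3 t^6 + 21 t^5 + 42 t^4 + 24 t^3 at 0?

E7

The Hessian of f at 0 is [[0, 0], [0, 0]] with rank 0, so corank 2. A Groebner basis of the Jacobian ideal J(f) in C{s,t} is {-s^2 - 4*s*t + t^4 - t^3/3 - 4*t^2, s^3 + 10*s^2 + 40*s*t + 34*t^3/3 + 40*t^2, s^2*t - 11*s^2/3 - 44*s*t/3 - 47*t^3/9 - 44*t^2/3, s^2 + s*t^2 + 4*s*t + 7*t^3/3 + 4*t^2}; counting standard monomials gives mu = 7. Corank 2; j^3 = 3*(s + 2*t)^3 is a perfect cube, so E-series; the 4-jet and mu = 7 give E_7.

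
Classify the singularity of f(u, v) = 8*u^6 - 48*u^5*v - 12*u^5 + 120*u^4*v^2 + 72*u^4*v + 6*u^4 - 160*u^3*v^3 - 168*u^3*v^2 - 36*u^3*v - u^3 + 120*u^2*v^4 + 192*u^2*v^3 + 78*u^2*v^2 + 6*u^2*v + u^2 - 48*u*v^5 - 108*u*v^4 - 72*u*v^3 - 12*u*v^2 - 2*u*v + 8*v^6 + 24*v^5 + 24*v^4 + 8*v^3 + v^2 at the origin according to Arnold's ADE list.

A_{2}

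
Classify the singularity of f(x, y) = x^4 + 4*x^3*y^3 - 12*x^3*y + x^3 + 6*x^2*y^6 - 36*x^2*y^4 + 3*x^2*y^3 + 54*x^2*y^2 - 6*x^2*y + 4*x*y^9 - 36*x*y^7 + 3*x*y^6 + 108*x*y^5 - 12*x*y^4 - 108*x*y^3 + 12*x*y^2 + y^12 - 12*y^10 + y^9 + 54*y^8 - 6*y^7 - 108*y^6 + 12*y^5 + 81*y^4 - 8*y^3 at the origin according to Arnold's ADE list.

The Hessian of f at 0 is [[0, 0], [0, 0]] with rank 0, so corank 2. A Groebner basis of the Jacobian ideal J(f) in C{x,y} is {y^4, x*y^2 - 7*y^3/3, x^2 - 4*x*y + 4*y^2}; counting standard monomials gives mu = 6. Corank 2; j^3 = (x - 2*y)^3 is a perfect cube, so E-series; the 4-jet and mu = 6 give E_6.

E6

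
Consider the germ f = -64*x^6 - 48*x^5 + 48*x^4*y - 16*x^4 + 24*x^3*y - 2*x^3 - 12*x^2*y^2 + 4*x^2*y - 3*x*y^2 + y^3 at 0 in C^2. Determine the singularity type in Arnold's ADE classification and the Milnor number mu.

Type D_{4}, Milnor number mu = 4.

The Hessian of f at 0 has rank 0. Corank 2; j^3 = -(x - y)*(2*x^2 - 2*x*y + y^2) splits into three distinct lines over C (the quadratic factor has nonzero discriminant), so D_4.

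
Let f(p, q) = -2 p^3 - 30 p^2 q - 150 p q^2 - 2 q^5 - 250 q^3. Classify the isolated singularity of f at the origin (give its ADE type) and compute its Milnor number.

The Hessian of f at 0 has rank 0. Corank 2; j^3 = -2*(p + 5*q)^3 is a perfect cube, so E-series; the 5-jet and mu = 8 give E_8.

Type E_{8}, Milnor number mu = 8.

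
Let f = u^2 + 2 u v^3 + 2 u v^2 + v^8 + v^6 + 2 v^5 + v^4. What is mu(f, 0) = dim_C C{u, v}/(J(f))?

The Hessian of f at 0 has rank 1. Corank 1: A-series; mu = 7 gives A_7.

7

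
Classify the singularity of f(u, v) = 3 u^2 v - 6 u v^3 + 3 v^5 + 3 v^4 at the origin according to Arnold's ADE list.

D_{5}

The Hessian of f at 0 is [[0, 0], [0, 0]] with rank 0, so corank 2. A Groebner basis of the Jacobian ideal J(f) in C{u,v} is {u*v^2, -u*v + v^3, u^2 + 4*u*v}; counting standard monomials gives mu = 5. Corank 2; j^3 = 3*u^2*v has shape L^2 M (L != M), so D-series; mu = 5 gives D_5.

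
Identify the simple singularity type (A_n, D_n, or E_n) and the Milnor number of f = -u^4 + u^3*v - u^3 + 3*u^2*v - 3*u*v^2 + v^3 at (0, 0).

Type E7, Milnor number mu = 7.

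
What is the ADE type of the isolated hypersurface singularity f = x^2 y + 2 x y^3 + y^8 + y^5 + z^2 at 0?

The Hessian of f at 0 is [[0, 0, 0], [0, 0, 0], [0, 0, 2]] with rank 1, so corank 2. A Groebner basis of the Jacobian ideal J(f) in C{x,y,z} is {x^4, x^3*y - x^2/8 - x*y^2/8, x^3 + x^2*y^2, x*y + y^3, z}; counting standard monomials gives mu = 9. Corank 2; j^3 = x^2*y has shape L^2 M (L != M), so D-series; mu = 9 gives D_9.

D_{9}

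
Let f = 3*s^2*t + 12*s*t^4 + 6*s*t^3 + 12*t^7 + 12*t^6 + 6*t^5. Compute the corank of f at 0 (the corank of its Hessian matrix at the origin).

Hessian at 0 has rank 0.

2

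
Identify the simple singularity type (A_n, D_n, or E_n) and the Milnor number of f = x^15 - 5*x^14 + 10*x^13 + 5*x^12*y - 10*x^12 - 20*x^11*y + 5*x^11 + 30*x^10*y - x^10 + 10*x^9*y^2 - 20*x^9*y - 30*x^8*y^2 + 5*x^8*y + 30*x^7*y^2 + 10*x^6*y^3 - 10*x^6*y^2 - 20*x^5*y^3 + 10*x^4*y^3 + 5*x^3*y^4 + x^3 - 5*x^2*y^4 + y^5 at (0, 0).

Type E_{8}, Milnor number mu = 8.

The Hessian of f at 0 has rank 0. Corank 2; j^3 = x^3 is a perfect cube, so E-series; the 5-jet and mu = 8 give E_8.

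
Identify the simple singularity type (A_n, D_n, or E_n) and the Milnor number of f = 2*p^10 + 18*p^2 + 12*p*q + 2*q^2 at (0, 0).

Type A_9, Milnor number mu = 9.

The Hessian of f at 0 has rank 1. Corank 1: A-series; mu = 9 gives A_9.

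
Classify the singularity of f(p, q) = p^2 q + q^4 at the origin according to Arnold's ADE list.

D5

The Hessian of f at 0 has rank 0. Corank 2; j^3 = p^2*q has shape L^2 M (L != M), so D-series; mu = 5 gives D_5.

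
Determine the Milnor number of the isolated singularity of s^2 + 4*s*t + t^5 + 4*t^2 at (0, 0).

The Hessian of f at 0 has rank 1. Corank 1: A-series; mu = 4 gives A_4.

4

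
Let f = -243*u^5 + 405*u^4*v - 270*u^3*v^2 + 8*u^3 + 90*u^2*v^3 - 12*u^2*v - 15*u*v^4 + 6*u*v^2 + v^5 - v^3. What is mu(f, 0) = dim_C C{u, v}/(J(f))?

8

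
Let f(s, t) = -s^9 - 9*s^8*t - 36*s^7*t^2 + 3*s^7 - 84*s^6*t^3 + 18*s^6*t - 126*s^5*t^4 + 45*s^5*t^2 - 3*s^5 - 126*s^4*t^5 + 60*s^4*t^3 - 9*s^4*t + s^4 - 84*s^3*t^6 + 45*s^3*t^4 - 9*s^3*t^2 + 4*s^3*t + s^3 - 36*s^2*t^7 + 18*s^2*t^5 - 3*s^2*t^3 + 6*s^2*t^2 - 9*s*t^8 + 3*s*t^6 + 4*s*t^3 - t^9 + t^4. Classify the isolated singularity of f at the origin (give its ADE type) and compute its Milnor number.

Type E_{6}, Milnor number mu = 6.

The Hessian of f at 0 is [[0, 0], [0, 0]] with rank 0, so corank 2. A Groebner basis of the Jacobian ideal J(f) in C{s,t} is {t^4, s*t^2 + t^3/3, s^2}; counting standard monomials gives mu = 6. Corank 2; j^3 = s^3 is a perfect cube, so E-series; the 4-jet and mu = 6 give E_6.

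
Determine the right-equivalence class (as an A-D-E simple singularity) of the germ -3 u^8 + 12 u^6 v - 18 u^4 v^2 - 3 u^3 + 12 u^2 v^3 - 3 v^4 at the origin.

E_{6}

The Hessian of f at 0 has rank 0. Corank 2; j^3 = -3*u^3 is a perfect cube, so E-series; the 4-jet and mu = 6 give E_6.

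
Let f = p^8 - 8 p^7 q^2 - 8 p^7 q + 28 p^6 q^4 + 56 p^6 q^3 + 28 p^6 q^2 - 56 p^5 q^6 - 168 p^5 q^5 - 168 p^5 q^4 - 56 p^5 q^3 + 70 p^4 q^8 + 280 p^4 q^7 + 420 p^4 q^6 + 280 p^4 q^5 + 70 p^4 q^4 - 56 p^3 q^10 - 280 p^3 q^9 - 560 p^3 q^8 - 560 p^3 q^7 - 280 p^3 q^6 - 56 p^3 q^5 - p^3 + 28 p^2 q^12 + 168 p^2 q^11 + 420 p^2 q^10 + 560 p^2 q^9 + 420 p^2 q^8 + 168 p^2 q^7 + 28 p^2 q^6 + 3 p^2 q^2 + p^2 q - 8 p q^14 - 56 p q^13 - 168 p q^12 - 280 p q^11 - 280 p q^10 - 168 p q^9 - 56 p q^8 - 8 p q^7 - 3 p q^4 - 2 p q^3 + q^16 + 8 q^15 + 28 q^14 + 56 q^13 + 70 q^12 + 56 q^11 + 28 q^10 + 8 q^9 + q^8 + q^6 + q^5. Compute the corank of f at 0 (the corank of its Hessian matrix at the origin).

2

Hessian at 0 has rank 0.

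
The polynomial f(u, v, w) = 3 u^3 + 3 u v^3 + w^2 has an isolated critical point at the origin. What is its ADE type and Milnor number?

The Hessian of f at 0 is [[0, 0, 0], [0, 0, 0], [0, 0, 2]] with rank 1, so corank 2. A Groebner basis of the Jacobian ideal J(f) in C{u,v,w} is {u^3, u*v^2, 3*u^2 + v^3, w}; counting standard monomials gives mu = 7. Corank 2; j^3 = 3*u^3 is a perfect cube, so E-series; the 4-jet and mu = 7 give E_7.

Type E_7, Milnor number mu = 7.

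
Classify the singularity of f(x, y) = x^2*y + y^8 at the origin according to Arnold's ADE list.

D_9

The Hessian of f at 0 has rank 0. Corank 2; j^3 = x^2*y has shape L^2 M (L != M), so D-series; mu = 9 gives D_9.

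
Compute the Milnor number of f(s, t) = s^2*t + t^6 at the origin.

7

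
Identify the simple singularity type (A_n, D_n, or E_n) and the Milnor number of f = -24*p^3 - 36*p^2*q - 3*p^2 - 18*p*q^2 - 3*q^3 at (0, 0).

Type A_{2}, Milnor number mu = 2.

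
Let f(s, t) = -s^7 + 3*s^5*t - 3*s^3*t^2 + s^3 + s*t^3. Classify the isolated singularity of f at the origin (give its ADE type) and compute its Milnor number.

Type E7, Milnor number mu = 7.

The Hessian of f at 0 has rank 0. Corank 2; j^3 = s^3 is a perfect cube, so E-series; the 4-jet and mu = 7 give E_7.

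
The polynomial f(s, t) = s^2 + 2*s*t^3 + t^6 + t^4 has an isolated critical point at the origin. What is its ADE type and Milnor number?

The Hessian of f at 0 has rank 1. Corank 1: A-series; mu = 3 gives A_3.

Type A_3, Milnor number mu = 3.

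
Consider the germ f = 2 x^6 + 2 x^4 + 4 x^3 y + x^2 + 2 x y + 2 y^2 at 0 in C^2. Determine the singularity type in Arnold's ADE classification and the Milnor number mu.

Type A_1, Milnor number mu = 1.

The Hessian of f at 0 is [[2, 2], [2, 4]] with rank 2, so corank 0. A Groebner basis of the Jacobian ideal J(f) in C{x,y} is {x, y}; counting standard monomials gives mu = 1. Corank 0: nondegenerate Morse point, so A_1.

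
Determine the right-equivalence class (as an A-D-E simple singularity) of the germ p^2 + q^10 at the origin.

A_{9}

The Hessian of f at 0 has rank 1. Corank 1: A-series; mu = 9 gives A_9.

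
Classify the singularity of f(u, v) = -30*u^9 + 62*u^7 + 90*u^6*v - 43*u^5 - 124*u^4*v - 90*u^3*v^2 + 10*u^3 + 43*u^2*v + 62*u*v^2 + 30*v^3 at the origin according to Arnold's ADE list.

D4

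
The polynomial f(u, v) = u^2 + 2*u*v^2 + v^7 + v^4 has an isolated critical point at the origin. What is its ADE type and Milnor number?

The Hessian of f at 0 is [[2, 0], [0, 0]] with rank 1, so corank 1. A Groebner basis of the Jacobian ideal J(f) in C{u,v} is {u^3, u + v^2}; counting standard monomials gives mu = 6. Corank 1: A-series; mu = 6 gives A_6.

Type A_{6}, Milnor number mu = 6.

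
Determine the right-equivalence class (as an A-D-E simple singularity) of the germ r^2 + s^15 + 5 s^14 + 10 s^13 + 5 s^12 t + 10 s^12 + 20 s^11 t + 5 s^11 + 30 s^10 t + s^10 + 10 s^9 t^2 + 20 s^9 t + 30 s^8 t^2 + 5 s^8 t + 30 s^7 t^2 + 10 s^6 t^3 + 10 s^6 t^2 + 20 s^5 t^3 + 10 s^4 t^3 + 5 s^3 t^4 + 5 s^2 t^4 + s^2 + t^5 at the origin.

A4

The Hessian of f at 0 is [[2, 0, 0], [0, 0, 0], [0, 0, 2]] with rank 2, so corank 1. A Groebner basis of the Jacobian ideal J(f) in C{s,t,r} is {t^4, s, r}; counting standard monomials gives mu = 4. Corank 1: A-series; mu = 4 gives A_4.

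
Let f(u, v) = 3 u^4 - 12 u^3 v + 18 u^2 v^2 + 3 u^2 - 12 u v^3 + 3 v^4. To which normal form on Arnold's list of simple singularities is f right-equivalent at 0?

A3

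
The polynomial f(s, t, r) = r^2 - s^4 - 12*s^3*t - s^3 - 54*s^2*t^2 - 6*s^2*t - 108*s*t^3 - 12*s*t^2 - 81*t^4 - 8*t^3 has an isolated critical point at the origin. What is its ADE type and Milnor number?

The Hessian of f at 0 has rank 1. Corank 2; j^3 = -(s + 2*t)^3 is a perfect cube, so E-series; the 4-jet and mu = 6 give E_6.

Type E_6, Milnor number mu = 6.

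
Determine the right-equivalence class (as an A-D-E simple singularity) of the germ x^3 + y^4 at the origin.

E_6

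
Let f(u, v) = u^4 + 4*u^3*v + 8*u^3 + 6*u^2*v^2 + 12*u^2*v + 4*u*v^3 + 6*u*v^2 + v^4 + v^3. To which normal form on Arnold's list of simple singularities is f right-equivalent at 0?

E_6

The Hessian of f at 0 has rank 0. Corank 2; j^3 = (2*u + v)^3 is a perfect cube, so E-series; the 4-jet and mu = 6 give E_6.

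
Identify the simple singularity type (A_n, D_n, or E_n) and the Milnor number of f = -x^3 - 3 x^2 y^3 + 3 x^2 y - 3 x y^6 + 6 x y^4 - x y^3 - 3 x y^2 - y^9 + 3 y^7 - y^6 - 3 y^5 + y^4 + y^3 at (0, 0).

The Hessian of f at 0 has rank 0. Corank 2; j^3 = -(x - y)^3 is a perfect cube, so E-series; the 4-jet and mu = 7 give E_7.

Type E_7, Milnor number mu = 7.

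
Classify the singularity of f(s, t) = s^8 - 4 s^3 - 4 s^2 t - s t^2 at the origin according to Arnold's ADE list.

The Hessian of f at 0 has rank 0. Corank 2; j^3 = -s*(2*s + t)^2 has shape L^2 M (L != M), so D-series; mu = 9 gives D_9.

D_{9}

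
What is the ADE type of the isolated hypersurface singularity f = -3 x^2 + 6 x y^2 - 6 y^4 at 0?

The Hessian of f at 0 has rank 1. Corank 1: A-series; mu = 3 gives A_3.

A_3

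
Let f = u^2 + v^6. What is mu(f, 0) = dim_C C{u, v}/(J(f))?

The Hessian of f at 0 is [[2, 0], [0, 0]] with rank 1, so corank 1. A Groebner basis of the Jacobian ideal J(f) in C{u,v} is {v^5, u}; counting standard monomials gives mu = 5. Corank 1: A-series; mu = 5 gives A_5.

5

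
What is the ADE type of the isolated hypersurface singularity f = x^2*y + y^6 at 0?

The Hessian of f at 0 has rank 0. Corank 2; j^3 = x^2*y has shape L^2 M (L != M), so D-series; mu = 7 gives D_7.

D7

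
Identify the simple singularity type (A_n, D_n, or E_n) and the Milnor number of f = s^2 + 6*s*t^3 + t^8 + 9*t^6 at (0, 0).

Type A_7, Milnor number mu = 7.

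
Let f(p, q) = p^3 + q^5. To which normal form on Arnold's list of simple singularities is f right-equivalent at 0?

E8

The Hessian of f at 0 is [[0, 0], [0, 0]] with rank 0, so corank 2. A Groebner basis of the Jacobian ideal J(f) in C{p,q} is {q^4, p^2}; counting standard monomials gives mu = 8. Corank 2; j^3 = p^3 is a perfect cube, so E-series; the 5-jet and mu = 8 give E_8.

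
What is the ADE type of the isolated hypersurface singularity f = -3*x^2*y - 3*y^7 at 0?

D8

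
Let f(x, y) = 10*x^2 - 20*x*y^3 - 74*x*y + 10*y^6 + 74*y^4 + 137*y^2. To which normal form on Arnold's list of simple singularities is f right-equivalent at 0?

The Hessian of f at 0 has rank 2. Corank 0: nondegenerate Morse point, so A_1.

A_1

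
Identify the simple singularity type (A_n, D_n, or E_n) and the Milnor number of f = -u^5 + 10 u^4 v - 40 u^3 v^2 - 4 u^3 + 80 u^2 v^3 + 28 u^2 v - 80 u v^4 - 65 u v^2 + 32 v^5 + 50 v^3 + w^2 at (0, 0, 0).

Type D_{6}, Milnor number mu = 6.

The Hessian of f at 0 has rank 1. Corank 2; j^3 = -(u - 2*v)*(2*u - 5*v)^2 has shape L^2 M (L != M), so D-series; mu = 6 gives D_6.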